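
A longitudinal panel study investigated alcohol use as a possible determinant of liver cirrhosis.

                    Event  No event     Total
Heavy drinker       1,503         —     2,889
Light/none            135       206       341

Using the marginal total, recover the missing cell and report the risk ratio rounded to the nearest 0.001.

The missing cell is in the exposed row: 2889 − 1503 = 1386.
So a = 1503, b = 1386, c = 135, d = 206.
RR = [a/(a+b)] / [c/(c+d)] = (1503/2889) / (135/341) = 0.52025/0.39589 = 1.31411

1.314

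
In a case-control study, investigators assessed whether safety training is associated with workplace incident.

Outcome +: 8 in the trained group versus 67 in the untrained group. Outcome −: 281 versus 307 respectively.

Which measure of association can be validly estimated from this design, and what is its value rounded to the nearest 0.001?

From the description: a = 8, b = 281, c = 67, d = 307.
This is a case-control study: participants were sampled on outcome status, so risks in the source population cannot be estimated directly — relative risk is not valid here. The odds ratio is the appropriate measure.
OR = (a·d)/(b·c) = (8 × 307) / (281 × 67) = 2456 / 18827 = 0.13045

0.130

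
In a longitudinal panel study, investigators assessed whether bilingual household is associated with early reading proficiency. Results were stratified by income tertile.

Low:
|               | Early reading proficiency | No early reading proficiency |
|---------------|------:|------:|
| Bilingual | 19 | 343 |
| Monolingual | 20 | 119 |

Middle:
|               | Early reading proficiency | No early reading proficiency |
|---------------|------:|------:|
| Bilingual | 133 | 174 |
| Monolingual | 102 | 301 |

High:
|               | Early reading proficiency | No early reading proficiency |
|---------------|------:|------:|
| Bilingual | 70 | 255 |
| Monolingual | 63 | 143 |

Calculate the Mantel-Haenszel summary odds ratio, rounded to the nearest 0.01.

OR_MH = Σ(aᵢdᵢ/nᵢ) / Σ(bᵢcᵢ/nᵢ), where nᵢ is the stratum total.
Stratum 1 (Low): n = 501; a·d/n = 19·119/501 = 4.5130; b·c/n = 343·20/501 = 13.6926
Stratum 2 (Middle): n = 710; a·d/n = 133·301/710 = 56.3845; b·c/n = 174·102/710 = 24.9972
Stratum 3 (High): n = 531; a·d/n = 70·143/531 = 18.8512; b·c/n = 255·63/531 = 30.2542
OR_MH = (4.5130 + 56.3845 + 18.8512) / (13.6926 + 24.9972 + 30.2542) = 79.7487 / 68.9440 = 1.15672

1.16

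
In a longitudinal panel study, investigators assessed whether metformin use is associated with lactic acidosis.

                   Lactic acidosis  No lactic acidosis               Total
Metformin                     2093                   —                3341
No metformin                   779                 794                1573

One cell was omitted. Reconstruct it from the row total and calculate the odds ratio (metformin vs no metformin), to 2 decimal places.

1.71

The missing cell is in the exposed row: 3341 − 2093 = 1248.
So a = 2093, b = 1248, c = 779, d = 794.
OR = (a·d)/(b·c) = (2093 × 794) / (1248 × 779) = 1661842 / 972192 = 1.70938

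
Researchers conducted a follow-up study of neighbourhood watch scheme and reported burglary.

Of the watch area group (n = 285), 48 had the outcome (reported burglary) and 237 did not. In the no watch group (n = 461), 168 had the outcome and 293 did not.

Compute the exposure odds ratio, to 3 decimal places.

0.353

From the description: a = 48, b = 237, c = 168, d = 293.
OR = (a·d)/(b·c) = (48 × 293) / (237 × 168) = 14064 / 39816 = 0.35322
Exposure is associated with lower odds of reported burglary (OR = 0.35 < 1).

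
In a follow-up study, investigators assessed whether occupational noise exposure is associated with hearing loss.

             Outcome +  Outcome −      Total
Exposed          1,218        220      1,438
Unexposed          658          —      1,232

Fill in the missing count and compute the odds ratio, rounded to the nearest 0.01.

The missing cell is in the unexposed row: 1232 − 658 = 574.
So a = 1218, b = 220, c = 658, d = 574.
OR = (a·d)/(b·c) = (1218 × 574) / (220 × 658) = 699132 / 144760 = 4.82959

4.83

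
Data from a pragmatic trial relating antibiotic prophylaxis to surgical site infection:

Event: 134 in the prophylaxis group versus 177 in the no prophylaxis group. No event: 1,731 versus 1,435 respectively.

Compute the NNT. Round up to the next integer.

Risk in treated group = 134/1865 = 0.07185; risk in control = 177/1612 = 0.10980.
Absolute risk reduction = 0.10980 − 0.07185 = 0.03795
NNT = 1 / ARR = 1 / 0.03795 = 26.349 → round up → 27

27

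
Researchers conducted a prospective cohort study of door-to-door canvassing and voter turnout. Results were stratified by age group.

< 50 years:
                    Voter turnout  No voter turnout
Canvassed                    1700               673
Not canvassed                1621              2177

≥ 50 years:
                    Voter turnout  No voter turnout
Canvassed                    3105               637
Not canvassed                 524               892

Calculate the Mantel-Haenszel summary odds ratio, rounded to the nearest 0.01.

4.71

OR_MH = Σ(aᵢdᵢ/nᵢ) / Σ(bᵢcᵢ/nᵢ), where nᵢ is the stratum total.
Stratum 1 (< 50 years): n = 6171; a·d/n = 1700·2177/6171 = 599.7245; b·c/n = 673·1621/6171 = 176.7838
Stratum 2 (≥ 50 years): n = 5158; a·d/n = 3105·892/5158 = 536.9639; b·c/n = 637·524/5158 = 64.7127
OR_MH = (599.7245 + 536.9639) / (176.7838 + 64.7127) = 1136.6885 / 241.4965 = 4.70685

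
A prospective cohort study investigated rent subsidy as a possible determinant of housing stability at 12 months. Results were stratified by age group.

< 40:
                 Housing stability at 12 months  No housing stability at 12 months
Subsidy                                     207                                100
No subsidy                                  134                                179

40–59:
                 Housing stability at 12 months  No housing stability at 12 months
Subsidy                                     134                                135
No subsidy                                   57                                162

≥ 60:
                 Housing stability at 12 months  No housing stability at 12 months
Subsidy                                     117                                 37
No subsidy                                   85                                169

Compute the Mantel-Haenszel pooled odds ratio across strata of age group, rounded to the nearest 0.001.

3.387

OR_MH = Σ(aᵢdᵢ/nᵢ) / Σ(bᵢcᵢ/nᵢ), where nᵢ is the stratum total.
Stratum 1 (< 40): n = 620; a·d/n = 207·179/620 = 59.7629; b·c/n = 100·134/620 = 21.6129
Stratum 2 (40–59): n = 488; a·d/n = 134·162/488 = 44.4836; b·c/n = 135·57/488 = 15.7684
Stratum 3 (≥ 60): n = 408; a·d/n = 117·169/408 = 48.4632; b·c/n = 37·85/408 = 7.7083
OR_MH = (59.7629 + 44.4836 + 48.4632) / (21.6129 + 15.7684 + 7.7083) = 152.7097 / 45.0897 = 3.38680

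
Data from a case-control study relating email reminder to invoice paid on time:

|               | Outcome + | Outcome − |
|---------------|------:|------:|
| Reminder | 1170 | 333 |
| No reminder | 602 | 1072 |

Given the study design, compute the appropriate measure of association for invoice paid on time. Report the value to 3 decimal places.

Cells: a = 1170, b = 333, c = 602, d = 1072.
This is a case-control study: participants were sampled on outcome status, so risks in the source population cannot be estimated directly — relative risk is not valid here. The odds ratio is the appropriate measure.
OR = (a·d)/(b·c) = (1170 × 1072) / (333 × 602) = 1254240 / 200466 = 6.25662

6.257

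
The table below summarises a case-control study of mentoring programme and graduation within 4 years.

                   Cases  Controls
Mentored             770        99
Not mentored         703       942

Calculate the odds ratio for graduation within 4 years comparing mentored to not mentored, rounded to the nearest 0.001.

Cells: a = 770, b = 99, c = 703, d = 942.
OR = (a·d)/(b·c) = (770 × 942) / (99 × 703) = 725340 / 69597 = 10.42200
The odds of graduation within 4 years are about 10.42 times as high in the mentored group.

10.422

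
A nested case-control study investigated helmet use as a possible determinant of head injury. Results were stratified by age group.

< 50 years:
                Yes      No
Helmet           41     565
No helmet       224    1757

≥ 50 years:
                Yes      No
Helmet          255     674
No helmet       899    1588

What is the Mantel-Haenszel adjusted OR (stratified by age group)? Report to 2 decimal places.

0.65

OR_MH = Σ(aᵢdᵢ/nᵢ) / Σ(bᵢcᵢ/nᵢ), where nᵢ is the stratum total.
Stratum 1 (< 50 years): n = 2587; a·d/n = 41·1757/2587 = 27.8458; b·c/n = 565·224/2587 = 48.9215
Stratum 2 (≥ 50 years): n = 3416; a·d/n = 255·1588/3416 = 118.5422; b·c/n = 674·899/3416 = 177.3788
OR_MH = (27.8458 + 118.5422) / (48.9215 + 177.3788) = 146.3879 / 226.3003 = 0.64687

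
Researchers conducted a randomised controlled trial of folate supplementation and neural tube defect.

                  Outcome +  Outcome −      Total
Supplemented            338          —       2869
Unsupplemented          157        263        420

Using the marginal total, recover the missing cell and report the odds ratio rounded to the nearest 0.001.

The missing cell is in the exposed row: 2869 − 338 = 2531.
So a = 338, b = 2531, c = 157, d = 263.
OR = (a·d)/(b·c) = (338 × 263) / (2531 × 157) = 88894 / 397367 = 0.22371

0.224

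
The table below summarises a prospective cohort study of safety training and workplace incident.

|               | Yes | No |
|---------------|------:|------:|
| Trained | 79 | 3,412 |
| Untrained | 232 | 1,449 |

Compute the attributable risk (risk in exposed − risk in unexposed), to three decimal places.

Cells: a = 79, b = 3412, c = 232, d = 1449.
Risk in exposed = 79/3491 = 0.022630; risk in unexposed = 232/1681 = 0.138013.
Risk difference = 0.022630 − 0.138013 = -0.115383

-0.115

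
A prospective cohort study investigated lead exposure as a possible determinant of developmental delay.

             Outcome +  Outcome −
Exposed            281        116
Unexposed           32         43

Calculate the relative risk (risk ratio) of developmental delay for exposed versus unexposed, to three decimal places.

1.659

Cells: a = 281, b = 116, c = 32, d = 43.
Risk in exposed = 281/397 = 0.70781; risk in unexposed = 32/75 = 0.42667.
RR = 0.70781 / 0.42667 = 1.65893
The risk among the exposed is 1.66 times that among the unexposed.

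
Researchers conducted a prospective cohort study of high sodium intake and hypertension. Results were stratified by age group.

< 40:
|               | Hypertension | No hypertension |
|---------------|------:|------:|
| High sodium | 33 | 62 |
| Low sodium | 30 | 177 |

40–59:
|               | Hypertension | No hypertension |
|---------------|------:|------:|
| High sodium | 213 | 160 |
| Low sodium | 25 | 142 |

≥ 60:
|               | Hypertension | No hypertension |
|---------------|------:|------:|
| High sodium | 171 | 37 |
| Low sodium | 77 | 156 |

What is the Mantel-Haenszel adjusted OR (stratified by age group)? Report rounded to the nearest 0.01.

6.78

OR_MH = Σ(aᵢdᵢ/nᵢ) / Σ(bᵢcᵢ/nᵢ), where nᵢ is the stratum total.
Stratum 1 (< 40): n = 302; a·d/n = 33·177/302 = 19.3411; b·c/n = 62·30/302 = 6.1589
Stratum 2 (40–59): n = 540; a·d/n = 213·142/540 = 56.0111; b·c/n = 160·25/540 = 7.4074
Stratum 3 (≥ 60): n = 441; a·d/n = 171·156/441 = 60.4898; b·c/n = 37·77/441 = 6.4603
OR_MH = (19.3411 + 56.0111 + 60.4898) / (6.1589 + 7.4074 + 6.4603) = 135.8420 / 20.0267 = 6.78305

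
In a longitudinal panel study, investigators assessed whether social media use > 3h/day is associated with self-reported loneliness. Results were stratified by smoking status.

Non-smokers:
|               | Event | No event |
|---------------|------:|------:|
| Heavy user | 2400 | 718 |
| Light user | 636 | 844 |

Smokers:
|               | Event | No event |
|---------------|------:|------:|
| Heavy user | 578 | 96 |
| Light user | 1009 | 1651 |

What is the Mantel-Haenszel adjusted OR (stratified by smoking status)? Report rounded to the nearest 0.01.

OR_MH = Σ(aᵢdᵢ/nᵢ) / Σ(bᵢcᵢ/nᵢ), where nᵢ is the stratum total.
Stratum 1 (Non-smokers): n = 4598; a·d/n = 2400·844/4598 = 440.5394; b·c/n = 718·636/4598 = 99.3145
Stratum 2 (Smokers): n = 3334; a·d/n = 578·1651/3334 = 286.2262; b·c/n = 96·1009/3334 = 29.0534
OR_MH = (440.5394 + 286.2262) / (99.3145 + 29.0534) = 726.7655 / 128.3679 = 5.66158

5.66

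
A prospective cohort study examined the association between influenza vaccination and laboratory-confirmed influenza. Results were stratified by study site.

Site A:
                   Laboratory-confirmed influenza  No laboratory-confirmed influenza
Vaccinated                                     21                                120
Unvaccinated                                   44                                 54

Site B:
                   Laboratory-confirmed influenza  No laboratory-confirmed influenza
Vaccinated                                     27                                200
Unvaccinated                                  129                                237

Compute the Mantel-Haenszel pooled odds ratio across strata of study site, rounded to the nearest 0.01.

OR_MH = Σ(aᵢdᵢ/nᵢ) / Σ(bᵢcᵢ/nᵢ), where nᵢ is the stratum total.
Stratum 1 (Site A): n = 239; a·d/n = 21·54/239 = 4.7448; b·c/n = 120·44/239 = 22.0921
Stratum 2 (Site B): n = 593; a·d/n = 27·237/593 = 10.7909; b·c/n = 200·129/593 = 43.5076
OR_MH = (4.7448 + 10.7909) / (22.0921 + 43.5076) = 15.5357 / 65.5996 = 0.23683

0.24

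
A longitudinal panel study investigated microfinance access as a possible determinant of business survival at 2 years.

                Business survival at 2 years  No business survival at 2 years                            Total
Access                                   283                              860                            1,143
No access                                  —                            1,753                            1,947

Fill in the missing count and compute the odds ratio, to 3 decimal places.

2.974

The missing cell is in the unexposed row: 1947 − 1753 = 194.
So a = 283, b = 860, c = 194, d = 1753.
OR = (a·d)/(b·c) = (283 × 1753) / (860 × 194) = 496099 / 166840 = 2.97350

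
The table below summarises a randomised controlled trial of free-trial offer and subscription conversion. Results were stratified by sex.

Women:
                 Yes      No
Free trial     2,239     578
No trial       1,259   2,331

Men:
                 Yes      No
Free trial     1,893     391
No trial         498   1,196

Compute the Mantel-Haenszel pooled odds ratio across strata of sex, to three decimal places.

8.514

OR_MH = Σ(aᵢdᵢ/nᵢ) / Σ(bᵢcᵢ/nᵢ), where nᵢ is the stratum total.
Stratum 1 (Women): n = 6407; a·d/n = 2239·2331/6407 = 814.5948; b·c/n = 578·1259/6407 = 113.5792
Stratum 2 (Men): n = 3978; a·d/n = 1893·1196/3978 = 569.1373; b·c/n = 391·498/3978 = 48.9487
OR_MH = (814.5948 + 569.1373) / (113.5792 + 48.9487) = 1383.7321 / 162.5279 = 8.51381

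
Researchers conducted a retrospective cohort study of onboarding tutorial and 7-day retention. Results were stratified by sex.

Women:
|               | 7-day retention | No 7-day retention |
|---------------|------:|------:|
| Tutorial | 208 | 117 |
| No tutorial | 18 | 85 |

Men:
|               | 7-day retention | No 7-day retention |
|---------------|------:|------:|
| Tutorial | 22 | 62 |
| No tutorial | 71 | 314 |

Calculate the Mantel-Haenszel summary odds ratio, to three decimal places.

3.917

OR_MH = Σ(aᵢdᵢ/nᵢ) / Σ(bᵢcᵢ/nᵢ), where nᵢ is the stratum total.
Stratum 1 (Women): n = 428; a·d/n = 208·85/428 = 41.3084; b·c/n = 117·18/428 = 4.9206
Stratum 2 (Men): n = 469; a·d/n = 22·314/469 = 14.7292; b·c/n = 62·71/469 = 9.3859
OR_MH = (41.3084 + 14.7292) / (4.9206 + 9.3859) = 56.0376 / 14.3065 = 3.91694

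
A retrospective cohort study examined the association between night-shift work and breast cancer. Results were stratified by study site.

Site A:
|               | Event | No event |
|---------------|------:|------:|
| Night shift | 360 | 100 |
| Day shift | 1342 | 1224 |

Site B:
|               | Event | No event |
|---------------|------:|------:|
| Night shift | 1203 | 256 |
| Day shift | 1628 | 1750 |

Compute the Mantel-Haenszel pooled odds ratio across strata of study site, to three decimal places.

OR_MH = Σ(aᵢdᵢ/nᵢ) / Σ(bᵢcᵢ/nᵢ), where nᵢ is the stratum total.
Stratum 1 (Site A): n = 3026; a·d/n = 360·1224/3026 = 145.6180; b·c/n = 100·1342/3026 = 44.3490
Stratum 2 (Site B): n = 4837; a·d/n = 1203·1750/4837 = 435.2388; b·c/n = 256·1628/4837 = 86.1625
OR_MH = (145.6180 + 435.2388) / (44.3490 + 86.1625) = 580.8568 / 130.5115 = 4.45062

4.451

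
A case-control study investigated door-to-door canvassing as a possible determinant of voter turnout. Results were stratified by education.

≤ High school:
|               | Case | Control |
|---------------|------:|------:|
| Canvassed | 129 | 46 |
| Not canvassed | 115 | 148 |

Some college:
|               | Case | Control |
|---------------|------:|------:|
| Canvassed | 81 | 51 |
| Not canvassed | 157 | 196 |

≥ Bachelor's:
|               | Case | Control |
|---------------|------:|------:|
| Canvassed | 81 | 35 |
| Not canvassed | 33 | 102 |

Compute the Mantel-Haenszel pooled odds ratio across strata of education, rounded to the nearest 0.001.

OR_MH = Σ(aᵢdᵢ/nᵢ) / Σ(bᵢcᵢ/nᵢ), where nᵢ is the stratum total.
Stratum 1 (≤ High school): n = 438; a·d/n = 129·148/438 = 43.5890; b·c/n = 46·115/438 = 12.0776
Stratum 2 (Some college): n = 485; a·d/n = 81·196/485 = 32.7340; b·c/n = 51·157/485 = 16.5093
Stratum 3 (≥ Bachelor's): n = 251; a·d/n = 81·102/251 = 32.9163; b·c/n = 35·33/251 = 4.6016
OR_MH = (43.5890 + 32.7340 + 32.9163) / (12.0776 + 16.5093 + 4.6016) = 109.2394 / 33.1885 = 3.29148

3.291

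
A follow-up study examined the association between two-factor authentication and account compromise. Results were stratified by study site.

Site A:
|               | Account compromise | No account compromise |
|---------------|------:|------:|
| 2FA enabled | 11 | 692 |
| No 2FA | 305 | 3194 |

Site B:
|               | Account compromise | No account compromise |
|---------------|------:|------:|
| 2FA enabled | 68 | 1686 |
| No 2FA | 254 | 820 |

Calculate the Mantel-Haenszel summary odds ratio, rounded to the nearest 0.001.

0.139

OR_MH = Σ(aᵢdᵢ/nᵢ) / Σ(bᵢcᵢ/nᵢ), where nᵢ is the stratum total.
Stratum 1 (Site A): n = 4202; a·d/n = 11·3194/4202 = 8.3613; b·c/n = 692·305/4202 = 50.2285
Stratum 2 (Site B): n = 2828; a·d/n = 68·820/2828 = 19.7171; b·c/n = 1686·254/2828 = 151.4300
OR_MH = (8.3613 + 19.7171) / (50.2285 + 151.4300) = 28.0784 / 201.6584 = 0.13924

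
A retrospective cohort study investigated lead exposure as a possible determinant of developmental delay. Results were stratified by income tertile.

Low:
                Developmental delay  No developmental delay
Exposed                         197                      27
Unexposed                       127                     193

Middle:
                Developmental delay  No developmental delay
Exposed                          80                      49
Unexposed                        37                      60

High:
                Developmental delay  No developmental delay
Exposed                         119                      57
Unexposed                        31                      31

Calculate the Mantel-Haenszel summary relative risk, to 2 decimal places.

1.88

RR_MH = Σ(aᵢ·n₀ᵢ/nᵢ) / Σ(cᵢ·n₁ᵢ/nᵢ), with n₁ᵢ = aᵢ+bᵢ (exposed), n₀ᵢ = cᵢ+dᵢ (unexposed), nᵢ = n₁ᵢ+n₀ᵢ.
Stratum 1 (Low): n₁ = 224, n₀ = 320, n = 544; a·n₀/n = 197·320/544 = 115.8824; c·n₁/n = 127·224/544 = 52.2941
Stratum 2 (Middle): n₁ = 129, n₀ = 97, n = 226; a·n₀/n = 80·97/226 = 34.3363; c·n₁/n = 37·129/226 = 21.1195
Stratum 3 (High): n₁ = 176, n₀ = 62, n = 238; a·n₀/n = 119·62/238 = 31.0000; c·n₁/n = 31·176/238 = 22.9244
RR_MH = (115.8824 + 34.3363 + 31.0000) / (52.2941 + 21.1195 + 22.9244) = 181.2186 / 96.3380 = 1.88107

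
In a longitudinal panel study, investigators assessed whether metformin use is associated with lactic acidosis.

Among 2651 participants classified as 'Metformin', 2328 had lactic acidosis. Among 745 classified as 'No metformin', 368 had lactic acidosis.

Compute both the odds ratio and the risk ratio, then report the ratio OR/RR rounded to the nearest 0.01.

4.15

From the description: a = 2328, b = 323, c = 368, d = 377.
OR = (2328·377)/(323·368) = 877656/118864 = 7.38370
Risk in exposed = 2328/2651 = 0.87816; risk in unexposed = 368/745 = 0.49396; RR = 1.77780
OR/RR = 7.38370 / 1.77780 = 4.15329
The outcome is not rare, so the OR lies further from 1 than the RR.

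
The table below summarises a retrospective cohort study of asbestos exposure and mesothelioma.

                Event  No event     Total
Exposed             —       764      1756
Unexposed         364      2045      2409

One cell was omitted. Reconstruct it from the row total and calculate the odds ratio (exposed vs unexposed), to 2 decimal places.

7.29

The missing cell is in the exposed row: 1756 − 764 = 992.
So a = 992, b = 764, c = 364, d = 2045.
OR = (a·d)/(b·c) = (992 × 2045) / (764 × 364) = 2028640 / 278096 = 7.29475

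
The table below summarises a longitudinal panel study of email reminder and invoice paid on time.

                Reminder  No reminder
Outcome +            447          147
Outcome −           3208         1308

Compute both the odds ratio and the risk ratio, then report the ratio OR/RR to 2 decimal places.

Reading the table with exposure as columns: a = 447 (Reminder, case), b = 3208 (Reminder, non-case), c = 147 (No reminder, case), d = 1308.
OR = (447·1308)/(3208·147) = 584676/471576 = 1.23983
Risk in exposed = 447/3655 = 0.12230; risk in unexposed = 147/1455 = 0.10103; RR = 1.21050
OR/RR = 1.23983 / 1.21050 = 1.02423
The outcome is not rare, so the OR lies further from 1 than the RR.

1.02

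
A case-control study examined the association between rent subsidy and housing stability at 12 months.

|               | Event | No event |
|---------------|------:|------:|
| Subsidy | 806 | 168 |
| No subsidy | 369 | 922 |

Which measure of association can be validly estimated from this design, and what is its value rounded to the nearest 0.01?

Cells: a = 806, b = 168, c = 369, d = 922.
This is a case-control study: participants were sampled on outcome status, so risks in the source population cannot be estimated directly — relative risk is not valid here. The odds ratio is the appropriate measure.
OR = (a·d)/(b·c) = (806 × 922) / (168 × 369) = 743132 / 61992 = 11.98755

11.99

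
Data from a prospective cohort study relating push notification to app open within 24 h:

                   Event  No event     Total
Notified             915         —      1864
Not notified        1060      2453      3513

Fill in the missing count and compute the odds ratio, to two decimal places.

The missing cell is in the exposed row: 1864 − 915 = 949.
So a = 915, b = 949, c = 1060, d = 2453.
OR = (a·d)/(b·c) = (915 × 2453) / (949 × 1060) = 2244495 / 1005940 = 2.23124

2.23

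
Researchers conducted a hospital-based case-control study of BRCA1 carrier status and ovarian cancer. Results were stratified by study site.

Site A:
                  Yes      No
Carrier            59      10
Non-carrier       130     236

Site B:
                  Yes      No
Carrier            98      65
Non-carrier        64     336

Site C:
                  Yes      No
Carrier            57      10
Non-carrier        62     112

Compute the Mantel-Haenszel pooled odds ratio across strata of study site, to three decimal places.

9.034

OR_MH = Σ(aᵢdᵢ/nᵢ) / Σ(bᵢcᵢ/nᵢ), where nᵢ is the stratum total.
Stratum 1 (Site A): n = 435; a·d/n = 59·236/435 = 32.0092; b·c/n = 10·130/435 = 2.9885
Stratum 2 (Site B): n = 563; a·d/n = 98·336/563 = 58.4867; b·c/n = 65·64/563 = 7.3890
Stratum 3 (Site C): n = 241; a·d/n = 57·112/241 = 26.4896; b·c/n = 10·62/241 = 2.5726
OR_MH = (32.0092 + 58.4867 + 26.4896) / (2.9885 + 7.3890 + 2.5726) = 116.9855 / 12.9501 = 9.03355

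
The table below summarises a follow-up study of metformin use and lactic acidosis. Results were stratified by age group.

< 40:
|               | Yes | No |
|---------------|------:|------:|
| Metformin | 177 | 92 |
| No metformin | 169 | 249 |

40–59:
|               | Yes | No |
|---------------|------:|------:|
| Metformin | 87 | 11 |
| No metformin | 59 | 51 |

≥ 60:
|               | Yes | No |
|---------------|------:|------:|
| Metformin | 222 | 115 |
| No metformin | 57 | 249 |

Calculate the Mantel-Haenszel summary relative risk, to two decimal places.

2.09

RR_MH = Σ(aᵢ·n₀ᵢ/nᵢ) / Σ(cᵢ·n₁ᵢ/nᵢ), with n₁ᵢ = aᵢ+bᵢ (exposed), n₀ᵢ = cᵢ+dᵢ (unexposed), nᵢ = n₁ᵢ+n₀ᵢ.
Stratum 1 (< 40): n₁ = 269, n₀ = 418, n = 687; a·n₀/n = 177·418/687 = 107.6943; c·n₁/n = 169·269/687 = 66.1732
Stratum 2 (40–59): n₁ = 98, n₀ = 110, n = 208; a·n₀/n = 87·110/208 = 46.0096; c·n₁/n = 59·98/208 = 27.7981
Stratum 3 (≥ 60): n₁ = 337, n₀ = 306, n = 643; a·n₀/n = 222·306/643 = 105.6485; c·n₁/n = 57·337/643 = 29.8740
RR_MH = (107.6943 + 46.0096 + 105.6485) / (66.1732 + 27.7981 + 29.8740) = 259.3525 / 123.8453 = 2.09416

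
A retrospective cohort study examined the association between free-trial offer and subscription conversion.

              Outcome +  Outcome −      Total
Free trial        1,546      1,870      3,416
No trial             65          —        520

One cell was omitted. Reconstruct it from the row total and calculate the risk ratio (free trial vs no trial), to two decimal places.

3.62

The missing cell is in the unexposed row: 520 − 65 = 455.
So a = 1546, b = 1870, c = 65, d = 455.
RR = [a/(a+b)] / [c/(c+d)] = (1546/3416) / (65/520) = 0.45258/0.12500 = 3.62061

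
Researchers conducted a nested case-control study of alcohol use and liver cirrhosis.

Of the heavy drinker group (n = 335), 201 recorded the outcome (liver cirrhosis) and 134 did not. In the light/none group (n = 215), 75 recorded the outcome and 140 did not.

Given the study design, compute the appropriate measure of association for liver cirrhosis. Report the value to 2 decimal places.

2.80

From the description: a = 201, b = 134, c = 75, d = 140.
This is a nested case-control study: participants were sampled on outcome status, so risks in the source population cannot be estimated directly — relative risk is not valid here. The odds ratio is the appropriate measure.
OR = (a·d)/(b·c) = (201 × 140) / (134 × 75) = 28140 / 10050 = 2.80000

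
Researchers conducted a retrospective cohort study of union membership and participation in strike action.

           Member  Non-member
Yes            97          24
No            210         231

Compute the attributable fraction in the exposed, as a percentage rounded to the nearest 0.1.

70.2

Reading the table with exposure as columns: a = 97 (Member, case), b = 210 (Member, non-case), c = 24 (Non-member, case), d = 231.
Risk in exposed = 97/307 = 0.31596; risk in unexposed = 24/255 = 0.09412.
RR = 0.31596/0.09412 = 3.35708
AR% = (RR − 1)/RR × 100 = (3.35708 − 1)/3.35708 × 100 = 70.2122%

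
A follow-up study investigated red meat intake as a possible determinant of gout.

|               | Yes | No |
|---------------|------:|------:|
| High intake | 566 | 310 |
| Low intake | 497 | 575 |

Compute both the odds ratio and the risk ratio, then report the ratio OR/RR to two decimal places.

1.52

Cells: a = 566, b = 310, c = 497, d = 575.
OR = (566·575)/(310·497) = 325450/154070 = 2.11235
Risk in exposed = 566/876 = 0.64612; risk in unexposed = 497/1072 = 0.46362; RR = 1.39364
OR/RR = 2.11235 / 1.39364 = 1.51571
The outcome is not rare, so the OR lies further from 1 than the RR.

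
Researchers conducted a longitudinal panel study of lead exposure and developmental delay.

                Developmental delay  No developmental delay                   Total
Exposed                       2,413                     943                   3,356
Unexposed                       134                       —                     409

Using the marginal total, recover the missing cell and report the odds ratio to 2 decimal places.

The missing cell is in the unexposed row: 409 − 134 = 275.
So a = 2413, b = 943, c = 134, d = 275.
OR = (a·d)/(b·c) = (2413 × 275) / (943 × 134) = 663575 / 126362 = 5.25138

5.25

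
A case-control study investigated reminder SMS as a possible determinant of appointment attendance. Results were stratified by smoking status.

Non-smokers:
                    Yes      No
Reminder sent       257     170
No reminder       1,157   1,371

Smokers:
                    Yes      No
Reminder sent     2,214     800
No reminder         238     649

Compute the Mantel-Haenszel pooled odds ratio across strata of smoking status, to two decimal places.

OR_MH = Σ(aᵢdᵢ/nᵢ) / Σ(bᵢcᵢ/nᵢ), where nᵢ is the stratum total.
Stratum 1 (Non-smokers): n = 2955; a·d/n = 257·1371/2955 = 119.2376; b·c/n = 170·1157/2955 = 66.5618
Stratum 2 (Smokers): n = 3901; a·d/n = 2214·649/3901 = 368.3379; b·c/n = 800·238/3901 = 48.8080
OR_MH = (119.2376 + 368.3379) / (66.5618 + 48.8080) = 487.5754 / 115.3698 = 4.22620

4.23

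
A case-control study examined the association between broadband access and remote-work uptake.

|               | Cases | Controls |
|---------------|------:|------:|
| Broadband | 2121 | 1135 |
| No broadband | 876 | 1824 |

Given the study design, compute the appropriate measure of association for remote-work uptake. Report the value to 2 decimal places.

3.89

Cells: a = 2121, b = 1135, c = 876, d = 1824.
This is a case-control study: participants were sampled on outcome status, so risks in the source population cannot be estimated directly — relative risk is not valid here. The odds ratio is the appropriate measure.
OR = (a·d)/(b·c) = (2121 × 1824) / (1135 × 876) = 3868704 / 994260 = 3.89104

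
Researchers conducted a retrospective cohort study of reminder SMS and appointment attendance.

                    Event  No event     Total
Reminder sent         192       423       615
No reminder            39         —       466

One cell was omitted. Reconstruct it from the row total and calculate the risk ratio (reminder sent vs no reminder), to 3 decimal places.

The missing cell is in the unexposed row: 466 − 39 = 427.
So a = 192, b = 423, c = 39, d = 427.
RR = [a/(a+b)] / [c/(c+d)] = (192/615) / (39/466) = 0.31220/0.08369 = 3.73033

3.730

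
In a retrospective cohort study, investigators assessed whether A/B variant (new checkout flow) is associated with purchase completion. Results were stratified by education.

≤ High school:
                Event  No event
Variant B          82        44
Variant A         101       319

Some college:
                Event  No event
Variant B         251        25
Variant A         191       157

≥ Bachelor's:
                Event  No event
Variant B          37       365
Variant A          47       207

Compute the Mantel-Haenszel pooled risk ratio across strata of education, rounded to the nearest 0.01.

1.59

RR_MH = Σ(aᵢ·n₀ᵢ/nᵢ) / Σ(cᵢ·n₁ᵢ/nᵢ), with n₁ᵢ = aᵢ+bᵢ (exposed), n₀ᵢ = cᵢ+dᵢ (unexposed), nᵢ = n₁ᵢ+n₀ᵢ.
Stratum 1 (≤ High school): n₁ = 126, n₀ = 420, n = 546; a·n₀/n = 82·420/546 = 63.0769; c·n₁/n = 101·126/546 = 23.3077
Stratum 2 (Some college): n₁ = 276, n₀ = 348, n = 624; a·n₀/n = 251·348/624 = 139.9808; c·n₁/n = 191·276/624 = 84.4808
Stratum 3 (≥ Bachelor's): n₁ = 402, n₀ = 254, n = 656; a·n₀/n = 37·254/656 = 14.3262; c·n₁/n = 47·402/656 = 28.8018
RR_MH = (63.0769 + 139.9808 + 14.3262) / (23.3077 + 84.4808 + 28.8018) = 217.3839 / 136.5903 = 1.59150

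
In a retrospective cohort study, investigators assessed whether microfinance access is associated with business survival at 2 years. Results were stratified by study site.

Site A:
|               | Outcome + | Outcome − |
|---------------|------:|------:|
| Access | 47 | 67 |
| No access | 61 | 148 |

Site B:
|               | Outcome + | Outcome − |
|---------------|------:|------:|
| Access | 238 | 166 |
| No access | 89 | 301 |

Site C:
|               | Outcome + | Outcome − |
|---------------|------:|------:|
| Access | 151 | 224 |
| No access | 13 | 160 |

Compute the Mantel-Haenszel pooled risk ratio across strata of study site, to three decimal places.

2.575

RR_MH = Σ(aᵢ·n₀ᵢ/nᵢ) / Σ(cᵢ·n₁ᵢ/nᵢ), with n₁ᵢ = aᵢ+bᵢ (exposed), n₀ᵢ = cᵢ+dᵢ (unexposed), nᵢ = n₁ᵢ+n₀ᵢ.
Stratum 1 (Site A): n₁ = 114, n₀ = 209, n = 323; a·n₀/n = 47·209/323 = 30.4118; c·n₁/n = 61·114/323 = 21.5294
Stratum 2 (Site B): n₁ = 404, n₀ = 390, n = 794; a·n₀/n = 238·390/794 = 116.9018; c·n₁/n = 89·404/794 = 45.2846
Stratum 3 (Site C): n₁ = 375, n₀ = 173, n = 548; a·n₀/n = 151·173/548 = 47.6697; c·n₁/n = 13·375/548 = 8.8960
RR_MH = (30.4118 + 116.9018 + 47.6697) / (21.5294 + 45.2846 + 8.8960) = 194.9832 / 75.7100 = 2.57539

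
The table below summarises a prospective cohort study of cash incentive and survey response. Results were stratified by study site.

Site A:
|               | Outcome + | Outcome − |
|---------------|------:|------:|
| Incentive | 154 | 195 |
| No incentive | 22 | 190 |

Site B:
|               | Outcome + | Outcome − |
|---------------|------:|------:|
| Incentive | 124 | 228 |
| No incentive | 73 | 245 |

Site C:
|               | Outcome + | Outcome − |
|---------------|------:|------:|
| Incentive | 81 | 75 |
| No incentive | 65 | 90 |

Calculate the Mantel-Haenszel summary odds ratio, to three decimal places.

OR_MH = Σ(aᵢdᵢ/nᵢ) / Σ(bᵢcᵢ/nᵢ), where nᵢ is the stratum total.
Stratum 1 (Site A): n = 561; a·d/n = 154·190/561 = 52.1569; b·c/n = 195·22/561 = 7.6471
Stratum 2 (Site B): n = 670; a·d/n = 124·245/670 = 45.3433; b·c/n = 228·73/670 = 24.8418
Stratum 3 (Site C): n = 311; a·d/n = 81·90/311 = 23.4405; b·c/n = 75·65/311 = 15.6752
OR_MH = (52.1569 + 45.3433 + 23.4405) / (7.6471 + 24.8418 + 15.6752) = 120.9407 / 48.1641 = 2.51101

2.511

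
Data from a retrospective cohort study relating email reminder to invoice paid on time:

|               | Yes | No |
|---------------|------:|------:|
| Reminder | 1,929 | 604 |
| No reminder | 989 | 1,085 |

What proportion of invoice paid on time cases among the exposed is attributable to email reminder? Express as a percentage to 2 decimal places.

37.38

Cells: a = 1929, b = 604, c = 989, d = 1085.
Risk in exposed = 1929/2533 = 0.76155; risk in unexposed = 989/2074 = 0.47686.
RR = 0.76155/0.47686 = 1.59702
AR% = (RR − 1)/RR × 100 = (1.59702 − 1)/1.59702 × 100 = 37.3833%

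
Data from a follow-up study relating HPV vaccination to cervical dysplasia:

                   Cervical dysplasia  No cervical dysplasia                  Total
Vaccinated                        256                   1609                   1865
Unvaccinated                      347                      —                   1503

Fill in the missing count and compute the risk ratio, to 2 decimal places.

0.59

The missing cell is in the unexposed row: 1503 − 347 = 1156.
So a = 256, b = 1609, c = 347, d = 1156.
RR = [a/(a+b)] / [c/(c+d)] = (256/1865) / (347/1503) = 0.13727/0.23087 = 0.59455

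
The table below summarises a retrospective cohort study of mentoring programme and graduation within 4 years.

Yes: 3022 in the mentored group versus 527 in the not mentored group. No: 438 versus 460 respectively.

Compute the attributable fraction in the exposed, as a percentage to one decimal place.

From the description: a = 3022, b = 438, c = 527, d = 460.
Risk in exposed = 3022/3460 = 0.87341; risk in unexposed = 527/987 = 0.53394.
RR = 0.87341/0.53394 = 1.63578
AR% = (RR − 1)/RR × 100 = (1.63578 − 1)/1.63578 × 100 = 38.8671%

38.9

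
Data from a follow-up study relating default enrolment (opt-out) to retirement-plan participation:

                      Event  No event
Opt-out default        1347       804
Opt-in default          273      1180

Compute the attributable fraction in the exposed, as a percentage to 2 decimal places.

70.00

Cells: a = 1347, b = 804, c = 273, d = 1180.
Risk in exposed = 1347/2151 = 0.62622; risk in unexposed = 273/1453 = 0.18789.
RR = 0.62622/0.18789 = 3.33296
AR% = (RR − 1)/RR × 100 = (3.33296 − 1)/3.33296 × 100 = 69.9966%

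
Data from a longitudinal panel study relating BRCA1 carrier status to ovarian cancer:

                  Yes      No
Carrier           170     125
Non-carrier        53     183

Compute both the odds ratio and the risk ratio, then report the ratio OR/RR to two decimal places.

Cells: a = 170, b = 125, c = 53, d = 183.
OR = (170·183)/(125·53) = 31110/6625 = 4.69585
Risk in exposed = 170/295 = 0.57627; risk in unexposed = 53/236 = 0.22458; RR = 2.56604
OR/RR = 4.69585 / 2.56604 = 1.83000
The outcome is not rare, so the OR lies further from 1 than the RR.

1.83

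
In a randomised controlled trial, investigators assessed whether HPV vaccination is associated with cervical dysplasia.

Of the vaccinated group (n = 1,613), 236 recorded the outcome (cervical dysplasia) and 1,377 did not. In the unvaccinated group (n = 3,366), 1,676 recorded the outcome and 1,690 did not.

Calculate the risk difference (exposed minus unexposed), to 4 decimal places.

From the description: a = 236, b = 1377, c = 1676, d = 1690.
Risk in exposed = 236/1613 = 0.146311; risk in unexposed = 1676/3366 = 0.497920.
Risk difference = 0.146311 − 0.497920 = -0.351609

-0.3516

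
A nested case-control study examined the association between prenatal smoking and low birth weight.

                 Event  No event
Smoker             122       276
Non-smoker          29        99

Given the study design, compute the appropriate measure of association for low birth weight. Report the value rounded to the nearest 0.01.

1.51

Cells: a = 122, b = 276, c = 29, d = 99.
This is a nested case-control study: participants were sampled on outcome status, so risks in the source population cannot be estimated directly — relative risk is not valid here. The odds ratio is the appropriate measure.
OR = (a·d)/(b·c) = (122 × 99) / (276 × 29) = 12078 / 8004 = 1.50900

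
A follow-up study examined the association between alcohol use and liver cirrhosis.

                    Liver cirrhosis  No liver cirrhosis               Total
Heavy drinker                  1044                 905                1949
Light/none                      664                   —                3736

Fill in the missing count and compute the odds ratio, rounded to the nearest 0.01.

The missing cell is in the unexposed row: 3736 − 664 = 3072.
So a = 1044, b = 905, c = 664, d = 3072.
OR = (a·d)/(b·c) = (1044 × 3072) / (905 × 664) = 3207168 / 600920 = 5.33710

5.34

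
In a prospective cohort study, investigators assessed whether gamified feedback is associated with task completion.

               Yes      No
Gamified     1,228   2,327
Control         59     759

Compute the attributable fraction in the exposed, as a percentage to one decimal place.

79.1

Cells: a = 1228, b = 2327, c = 59, d = 759.
Risk in exposed = 1228/3555 = 0.34543; risk in unexposed = 59/818 = 0.07213.
RR = 0.34543/0.07213 = 4.78917
AR% = (RR − 1)/RR × 100 = (4.78917 − 1)/4.78917 × 100 = 79.1195%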